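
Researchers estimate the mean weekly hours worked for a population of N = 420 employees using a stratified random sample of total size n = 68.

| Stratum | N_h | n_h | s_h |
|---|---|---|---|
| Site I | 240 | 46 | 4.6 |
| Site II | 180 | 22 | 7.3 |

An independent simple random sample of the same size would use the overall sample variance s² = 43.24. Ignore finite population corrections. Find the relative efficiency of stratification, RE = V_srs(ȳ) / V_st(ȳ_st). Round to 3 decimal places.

V̂(ȳ_st) = Σ W_h² s_h²/n_h, with W_h = N_h/N and N = 420:
  stratum Site I: (240/420)²·4.6²/46 = 0.150204
  stratum Site II: (180/420)²·7.3²/22 = 0.444907
V_st = 0.595111
V_srs = s²/n = 43.24/68 = 0.635882
Relative efficiency = V_srs / V_st = 0.635882/0.595111 = 1.0685

RE ≈ 1.069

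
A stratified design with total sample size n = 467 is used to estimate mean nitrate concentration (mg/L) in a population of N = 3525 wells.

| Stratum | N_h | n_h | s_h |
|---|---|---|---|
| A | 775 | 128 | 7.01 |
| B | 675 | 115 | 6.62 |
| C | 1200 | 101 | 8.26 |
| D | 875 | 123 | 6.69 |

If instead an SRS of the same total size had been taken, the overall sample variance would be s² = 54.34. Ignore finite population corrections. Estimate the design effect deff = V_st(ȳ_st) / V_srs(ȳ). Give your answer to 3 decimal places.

deff ≈ 1.145

V̂(ȳ_st) = Σ W_h² s_h²/n_h, with W_h = N_h/N and N = 3525:
  stratum A: (775/3525)²·7.01²/128 = 0.0185571
  stratum B: (675/3525)²·6.62²/115 = 0.0139736
  stratum C: (1200/3525)²·8.26²/101 = 0.0782858
  stratum D: (875/3525)²·6.69²/123 = 0.0224205
V_st = 0.133237
V_srs = s²/n = 54.34/467 = 0.11636
deff = V_st / V_srs = 0.133237/0.11636 = 1.1450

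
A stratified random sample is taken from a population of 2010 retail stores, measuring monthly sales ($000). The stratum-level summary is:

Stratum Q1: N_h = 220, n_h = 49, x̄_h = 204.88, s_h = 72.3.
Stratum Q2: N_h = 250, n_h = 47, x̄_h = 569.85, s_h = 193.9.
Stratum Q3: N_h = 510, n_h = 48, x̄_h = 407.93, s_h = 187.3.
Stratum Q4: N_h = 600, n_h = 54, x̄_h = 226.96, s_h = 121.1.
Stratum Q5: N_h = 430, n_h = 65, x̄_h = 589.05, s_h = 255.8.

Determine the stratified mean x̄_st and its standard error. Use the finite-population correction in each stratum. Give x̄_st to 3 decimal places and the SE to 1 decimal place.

x̄_st = Σ W_h x̄_h = (220·204.88 + 250·569.85 + 510·407.93 + 600·226.96 + 430·589.05)/2010 = 390.57109
V̂(x̄_st) = Σ W_h² (1 − n_h/N_h) s_h²/n_h, with W_h = N_h/N and N = 2010:
  stratum Q1: (220/2010)²·(1 − 49/220)·72.3²/49 = 0.993361
  stratum Q2: (250/2010)²·(1 − 47/250)·193.9²/47 = 10.0485
  stratum Q3: (510/2010)²·(1 − 48/510)·187.3²/48 = 42.624
  stratum Q4: (600/2010)²·(1 − 54/600)·121.1²/54 = 22.0215
  stratum Q5: (430/2010)²·(1 − 65/430)·255.8²/65 = 39.1072
V̂(x̄_st) = 114.795
SE(x̄_st) = √114.795 = 10.7142

x̄_st ≈ 390.571, SE ≈ 10.7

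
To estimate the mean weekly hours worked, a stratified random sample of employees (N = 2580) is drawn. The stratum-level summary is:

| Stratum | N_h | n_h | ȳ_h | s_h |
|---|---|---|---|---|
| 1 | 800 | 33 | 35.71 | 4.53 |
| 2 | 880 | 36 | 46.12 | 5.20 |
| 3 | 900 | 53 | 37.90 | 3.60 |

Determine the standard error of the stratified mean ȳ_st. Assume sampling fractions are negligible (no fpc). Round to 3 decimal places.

V̂(ȳ_st) = Σ W_h² s_h²/n_h, with W_h = N_h/N and N = 2580:
  stratum 1: (800/2580)²·4.53²/33 = 0.0597892
  stratum 2: (880/2580)²·5.20²/36 = 0.0873836
  stratum 3: (900/2580)²·3.60²/53 = 0.029756
V̂(ȳ_st) = 0.176929
SE(ȳ_st) = √0.176929 = 0.420629

SE(ȳ_st) ≈ 0.421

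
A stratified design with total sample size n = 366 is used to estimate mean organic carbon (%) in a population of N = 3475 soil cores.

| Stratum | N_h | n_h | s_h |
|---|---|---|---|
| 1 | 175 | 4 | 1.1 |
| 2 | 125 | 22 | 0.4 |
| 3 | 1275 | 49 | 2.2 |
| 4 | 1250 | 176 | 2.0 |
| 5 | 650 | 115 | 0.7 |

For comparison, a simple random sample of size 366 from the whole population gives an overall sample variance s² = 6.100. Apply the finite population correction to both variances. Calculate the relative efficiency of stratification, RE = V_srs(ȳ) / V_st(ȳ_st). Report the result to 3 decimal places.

RE ≈ 0.921

V̂(ȳ_st) = Σ W_h² (1 − n_h/N_h) s_h²/n_h, with W_h = N_h/N and N = 3475:
  stratum 1: (175/3475)²·(1 − 4/175)·1.1²/4 = 0.000749635
  stratum 2: (125/3475)²·(1 − 22/125)·0.4²/22 = 7.75416e-06
  stratum 3: (1275/3475)²·(1 − 49/1275)·2.2²/49 = 0.0127862
  stratum 4: (1250/3475)²·(1 − 176/1250)·2.0²/176 = 0.00252669
  stratum 5: (650/3475)²·(1 − 115/650)·0.7²/115 = 0.000122703
V_st = 0.0161929
V_srs = (1 − 366/3475)·6.100/366 = 0.0149113
Relative efficiency = V_srs / V_st = 0.0149113/0.0161929 = 0.9208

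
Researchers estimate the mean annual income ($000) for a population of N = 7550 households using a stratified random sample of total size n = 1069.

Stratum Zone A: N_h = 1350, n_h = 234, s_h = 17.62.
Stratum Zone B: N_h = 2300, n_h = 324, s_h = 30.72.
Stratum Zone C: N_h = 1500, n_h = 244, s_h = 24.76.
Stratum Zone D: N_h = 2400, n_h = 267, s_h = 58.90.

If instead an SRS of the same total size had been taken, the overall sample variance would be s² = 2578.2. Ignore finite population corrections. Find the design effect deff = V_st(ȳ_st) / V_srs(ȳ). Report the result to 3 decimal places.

V̂(ȳ_st) = Σ W_h² s_h²/n_h, with W_h = N_h/N and N = 7550:
  stratum Zone A: (1350/7550)²·17.62²/234 = 0.0424199
  stratum Zone B: (2300/7550)²·30.72²/324 = 0.270308
  stratum Zone C: (1500/7550)²·24.76²/244 = 0.0991745
  stratum Zone D: (2400/7550)²·58.90²/267 = 1.31295
V_st = 1.72485
V_srs = s²/n = 2578.2/1069 = 2.41179
deff = V_st / V_srs = 1.72485/2.41179 = 0.7152

deff ≈ 0.715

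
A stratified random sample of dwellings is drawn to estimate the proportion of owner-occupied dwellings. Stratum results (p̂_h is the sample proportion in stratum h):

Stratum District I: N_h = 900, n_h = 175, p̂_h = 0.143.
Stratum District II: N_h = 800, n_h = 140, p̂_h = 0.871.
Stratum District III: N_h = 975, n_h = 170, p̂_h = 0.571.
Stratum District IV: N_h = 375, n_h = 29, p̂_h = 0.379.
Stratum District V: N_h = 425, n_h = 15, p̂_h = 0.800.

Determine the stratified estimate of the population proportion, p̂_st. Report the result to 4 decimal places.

p̂_st ≈ 0.5365

N = 3475; stratum weights W_h = N_h/N.
p̂_st = Σ W_h p̂_h = (900·0.143 + 800·0.871 + 975·0.571 + 375·0.379 + 425·0.800)/3475 = 0.53650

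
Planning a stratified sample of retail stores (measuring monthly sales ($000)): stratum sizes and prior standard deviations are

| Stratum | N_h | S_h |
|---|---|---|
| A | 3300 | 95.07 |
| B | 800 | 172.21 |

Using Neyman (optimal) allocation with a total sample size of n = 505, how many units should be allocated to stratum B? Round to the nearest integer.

Neyman allocation: n_h = n · N_h S_h / Σ N_i S_i, with n = 505.
  stratum A: N_h·S_h = 3300·95.07 = 313731.00
  stratum B: N_h·S_h = 800·172.21 = 137768.00
Σ N_h S_h = 451499.00
n for stratum B = 505·137768.00/451499.00 = 154.093 → 154

154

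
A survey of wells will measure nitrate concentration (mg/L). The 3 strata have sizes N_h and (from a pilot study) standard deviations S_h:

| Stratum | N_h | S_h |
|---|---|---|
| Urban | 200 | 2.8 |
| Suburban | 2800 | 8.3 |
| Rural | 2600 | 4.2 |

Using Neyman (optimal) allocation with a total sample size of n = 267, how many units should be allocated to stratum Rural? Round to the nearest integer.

84

Neyman allocation: n_h = n · N_h S_h / Σ N_i S_i, with n = 267.
  stratum Urban: N_h·S_h = 200·2.8 = 560.00
  stratum Suburban: N_h·S_h = 2800·8.3 = 23240.00
  stratum Rural: N_h·S_h = 2600·4.2 = 10920.00
Σ N_h S_h = 34720.00
n for stratum Rural = 267·10920.00/34720.00 = 83.976 → 84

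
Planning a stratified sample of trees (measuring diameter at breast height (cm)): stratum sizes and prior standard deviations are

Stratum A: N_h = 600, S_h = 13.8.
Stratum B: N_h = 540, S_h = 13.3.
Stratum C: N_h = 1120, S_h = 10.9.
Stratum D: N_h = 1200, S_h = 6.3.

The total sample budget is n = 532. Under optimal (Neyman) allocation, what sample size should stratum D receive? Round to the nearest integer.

Neyman allocation: n_h = n · N_h S_h / Σ N_i S_i, with n = 532.
  stratum A: N_h·S_h = 600·13.8 = 8280.00
  stratum B: N_h·S_h = 540·13.3 = 7182.00
  stratum C: N_h·S_h = 1120·10.9 = 12208.00
  stratum D: N_h·S_h = 1200·6.3 = 7560.00
Σ N_h S_h = 35230.00
n for stratum D = 532·7560.00/35230.00 = 114.162 → 114

114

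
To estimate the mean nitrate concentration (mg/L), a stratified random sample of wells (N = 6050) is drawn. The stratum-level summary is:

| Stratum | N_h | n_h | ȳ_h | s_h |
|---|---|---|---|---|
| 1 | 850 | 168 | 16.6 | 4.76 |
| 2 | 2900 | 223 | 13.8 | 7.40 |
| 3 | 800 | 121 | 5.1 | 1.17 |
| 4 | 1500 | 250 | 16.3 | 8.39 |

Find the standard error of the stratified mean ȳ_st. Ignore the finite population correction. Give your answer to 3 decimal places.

SE(ȳ_st) ≈ 0.277

V̂(ȳ_st) = Σ W_h² s_h²/n_h, with W_h = N_h/N and N = 6050:
  stratum 1: (850/6050)²·4.76²/168 = 0.00266215
  stratum 2: (2900/6050)²·7.40²/223 = 0.0564214
  stratum 3: (800/6050)²·1.17²/121 = 0.000197813
  stratum 4: (1500/6050)²·8.39²/250 = 0.0173084
V̂(ȳ_st) = 0.0765897
SE(ȳ_st) = √0.0765897 = 0.276748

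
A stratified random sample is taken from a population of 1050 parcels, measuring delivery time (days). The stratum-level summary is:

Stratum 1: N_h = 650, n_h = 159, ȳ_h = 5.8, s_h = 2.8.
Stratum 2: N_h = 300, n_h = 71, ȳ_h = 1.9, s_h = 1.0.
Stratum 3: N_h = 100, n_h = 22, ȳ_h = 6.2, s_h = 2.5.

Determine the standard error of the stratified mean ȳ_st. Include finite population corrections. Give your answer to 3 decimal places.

SE(ȳ_st) ≈ 0.131

V̂(ȳ_st) = Σ W_h² (1 − n_h/N_h) s_h²/n_h, with W_h = N_h/N and N = 1050:
  stratum 1: (650/1050)²·(1 − 159/650)·2.8²/159 = 0.0142737
  stratum 2: (300/1050)²·(1 − 71/300)·1.0²/71 = 0.000877647
  stratum 3: (100/1050)²·(1 − 22/100)·2.5²/22 = 0.00200989
V̂(ȳ_st) = 0.0171612
SE(ȳ_st) = √0.0171612 = 0.131001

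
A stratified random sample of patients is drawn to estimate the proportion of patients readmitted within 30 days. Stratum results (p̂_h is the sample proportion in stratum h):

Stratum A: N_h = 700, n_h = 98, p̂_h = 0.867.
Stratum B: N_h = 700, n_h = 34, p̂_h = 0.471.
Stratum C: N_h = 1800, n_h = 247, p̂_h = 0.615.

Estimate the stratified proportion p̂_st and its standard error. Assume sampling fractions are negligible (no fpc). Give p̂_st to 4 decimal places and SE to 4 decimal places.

p̂_st ≈ 0.6386, SE ≈ 0.0269

N = 3200; stratum weights W_h = N_h/N.
p̂_st = Σ W_h p̂_h = (700·0.867 + 700·0.471 + 1800·0.615)/3200 = 0.63862
V̂(p̂_st) = Σ W_h² p̂_h(1−p̂_h)/(n_h−1):
  stratum A: (700/3200)²·0.867·0.133/97 = 5.68847e-05
  stratum B: (700/3200)²·0.471·0.529/33 = 0.000361292
  stratum C: (1800/3200)²·0.615·0.385/246 = 0.000304541
V̂(p̂_st) = 0.000722718; SE = √V̂ = 0.0268834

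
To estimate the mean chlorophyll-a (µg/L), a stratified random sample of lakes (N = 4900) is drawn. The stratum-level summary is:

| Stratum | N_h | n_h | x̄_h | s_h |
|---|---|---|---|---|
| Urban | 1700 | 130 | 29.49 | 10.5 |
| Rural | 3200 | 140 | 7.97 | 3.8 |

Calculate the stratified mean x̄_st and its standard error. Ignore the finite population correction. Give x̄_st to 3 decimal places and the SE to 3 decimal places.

x̄_st ≈ 15.436, SE ≈ 0.382

x̄_st = Σ W_h x̄_h = (1700·29.49 + 3200·7.97)/4900 = 15.43612
V̂(x̄_st) = Σ W_h² s_h²/n_h, with W_h = N_h/N and N = 4900:
  stratum Urban: (1700/4900)²·10.5²/130 = 0.10208
  stratum Rural: (3200/4900)²·3.8²/140 = 0.0439893
V̂(x̄_st) = 0.146069
SE(x̄_st) = √0.146069 = 0.38219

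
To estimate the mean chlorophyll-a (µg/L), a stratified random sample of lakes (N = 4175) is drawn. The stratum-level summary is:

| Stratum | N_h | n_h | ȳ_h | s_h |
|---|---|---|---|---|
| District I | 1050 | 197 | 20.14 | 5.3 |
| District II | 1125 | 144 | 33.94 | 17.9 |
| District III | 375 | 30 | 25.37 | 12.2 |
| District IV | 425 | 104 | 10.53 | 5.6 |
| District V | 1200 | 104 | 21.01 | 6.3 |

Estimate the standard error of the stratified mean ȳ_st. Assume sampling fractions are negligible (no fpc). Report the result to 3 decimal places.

V̂(ȳ_st) = Σ W_h² s_h²/n_h, with W_h = N_h/N and N = 4175:
  stratum District I: (1050/4175)²·5.3²/197 = 0.00901885
  stratum District II: (1125/4175)²·17.9²/144 = 0.161561
  stratum District III: (375/4175)²·12.2²/30 = 0.0400265
  stratum District IV: (425/4175)²·5.6²/104 = 0.00312469
  stratum District V: (1200/4175)²·6.3²/104 = 0.0315281
V̂(ȳ_st) = 0.245259
SE(ȳ_st) = √0.245259 = 0.495236

SE(ȳ_st) ≈ 0.495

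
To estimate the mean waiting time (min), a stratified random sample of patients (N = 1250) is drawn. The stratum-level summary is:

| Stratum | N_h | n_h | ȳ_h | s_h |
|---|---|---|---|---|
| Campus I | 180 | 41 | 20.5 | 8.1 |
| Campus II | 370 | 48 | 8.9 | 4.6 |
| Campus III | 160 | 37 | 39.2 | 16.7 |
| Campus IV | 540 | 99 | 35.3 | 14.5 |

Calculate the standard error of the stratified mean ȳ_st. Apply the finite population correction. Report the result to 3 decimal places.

V̂(ȳ_st) = Σ W_h² (1 − n_h/N_h) s_h²/n_h, with W_h = N_h/N and N = 1250:
  stratum Campus I: (180/1250)²·(1 − 41/180)·8.1²/41 = 0.0256244
  stratum Campus II: (370/1250)²·(1 − 48/370)·4.6²/48 = 0.0336134
  stratum Campus III: (160/1250)²·(1 − 37/160)·16.7²/37 = 0.0949372
  stratum Campus IV: (540/1250)²·(1 − 99/540)·14.5²/99 = 0.323678
V̂(ȳ_st) = 0.477853
SE(ȳ_st) = √0.477853 = 0.691269

SE(ȳ_st) ≈ 0.691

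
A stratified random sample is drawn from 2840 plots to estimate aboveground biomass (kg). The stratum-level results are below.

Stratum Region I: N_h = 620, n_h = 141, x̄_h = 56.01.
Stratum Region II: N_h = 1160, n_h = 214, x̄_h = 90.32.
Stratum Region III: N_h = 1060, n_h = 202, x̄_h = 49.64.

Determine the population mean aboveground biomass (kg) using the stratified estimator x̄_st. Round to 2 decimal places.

N = Σ N_h = 2840. Stratum weights W_h = N_h/N.
x̄_st = (620·56.01 + 1160·90.32 + 1060·49.64) / 2840 = 67.6464

x̄_st ≈ 67.65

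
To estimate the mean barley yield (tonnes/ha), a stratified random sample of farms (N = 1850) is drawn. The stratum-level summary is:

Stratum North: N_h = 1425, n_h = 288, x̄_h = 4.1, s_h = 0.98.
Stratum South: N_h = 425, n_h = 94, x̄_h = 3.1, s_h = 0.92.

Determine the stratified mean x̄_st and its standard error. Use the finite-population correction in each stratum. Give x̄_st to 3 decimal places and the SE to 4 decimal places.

x̄_st ≈ 3.870, SE ≈ 0.0441

x̄_st = Σ W_h x̄_h = (1425·4.1 + 425·3.1)/1850 = 3.87027
V̂(x̄_st) = Σ W_h² (1 − n_h/N_h) s_h²/n_h, with W_h = N_h/N and N = 1850:
  stratum North: (1425/1850)²·(1 − 288/1425)·0.98²/288 = 0.00157867
  stratum South: (425/1850)²·(1 − 94/425)·0.92²/94 = 0.000370102
V̂(x̄_st) = 0.00194877
SE(x̄_st) = √0.00194877 = 0.0441449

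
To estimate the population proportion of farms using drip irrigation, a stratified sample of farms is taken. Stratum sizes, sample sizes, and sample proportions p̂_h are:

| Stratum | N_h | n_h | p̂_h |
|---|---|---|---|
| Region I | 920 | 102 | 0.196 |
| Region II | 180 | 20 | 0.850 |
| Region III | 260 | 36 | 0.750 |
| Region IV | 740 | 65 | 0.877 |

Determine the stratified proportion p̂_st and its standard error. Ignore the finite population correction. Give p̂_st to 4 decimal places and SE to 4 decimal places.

p̂_st ≈ 0.5606, SE ≈ 0.0253

N = 2100; stratum weights W_h = N_h/N.
p̂_st = Σ W_h p̂_h = (920·0.196 + 180·0.850 + 260·0.750 + 740·0.877)/2100 = 0.56062
V̂(p̂_st) = Σ W_h² p̂_h(1−p̂_h)/(n_h−1):
  stratum Region I: (920/2100)²·0.196·0.804/101 = 0.000299452
  stratum Region II: (180/2100)²·0.850·0.150/19 = 4.93018e-05
  stratum Region III: (260/2100)²·0.750·0.250/35 = 8.21186e-05
  stratum Region IV: (740/2100)²·0.877·0.123/64 = 0.000209291
V̂(p̂_st) = 0.000640163; SE = √V̂ = 0.0253014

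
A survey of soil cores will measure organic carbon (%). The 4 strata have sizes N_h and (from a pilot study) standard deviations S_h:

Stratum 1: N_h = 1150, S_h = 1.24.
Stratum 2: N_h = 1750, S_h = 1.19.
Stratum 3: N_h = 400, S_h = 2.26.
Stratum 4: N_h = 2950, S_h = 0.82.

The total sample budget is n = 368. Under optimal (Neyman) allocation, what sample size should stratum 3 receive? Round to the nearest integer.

Neyman allocation: n_h = n · N_h S_h / Σ N_i S_i, with n = 368.
  stratum 1: N_h·S_h = 1150·1.24 = 1426.00
  stratum 2: N_h·S_h = 1750·1.19 = 2082.50
  stratum 3: N_h·S_h = 400·2.26 = 904.00
  stratum 4: N_h·S_h = 2950·0.82 = 2419.00
Σ N_h S_h = 6831.50
n for stratum 3 = 368·904.00/6831.50 = 48.697 → 49

49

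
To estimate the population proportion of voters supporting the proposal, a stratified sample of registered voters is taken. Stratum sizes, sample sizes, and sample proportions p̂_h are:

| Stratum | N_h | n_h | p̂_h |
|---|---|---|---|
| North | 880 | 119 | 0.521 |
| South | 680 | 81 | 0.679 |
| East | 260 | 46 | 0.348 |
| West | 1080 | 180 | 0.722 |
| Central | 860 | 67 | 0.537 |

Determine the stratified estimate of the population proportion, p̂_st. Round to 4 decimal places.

p̂_st ≈ 0.5990

N = 3760; stratum weights W_h = N_h/N.
p̂_st = Σ W_h p̂_h = (880·0.521 + 680·0.679 + 260·0.348 + 1080·0.722 + 860·0.537)/3760 = 0.59901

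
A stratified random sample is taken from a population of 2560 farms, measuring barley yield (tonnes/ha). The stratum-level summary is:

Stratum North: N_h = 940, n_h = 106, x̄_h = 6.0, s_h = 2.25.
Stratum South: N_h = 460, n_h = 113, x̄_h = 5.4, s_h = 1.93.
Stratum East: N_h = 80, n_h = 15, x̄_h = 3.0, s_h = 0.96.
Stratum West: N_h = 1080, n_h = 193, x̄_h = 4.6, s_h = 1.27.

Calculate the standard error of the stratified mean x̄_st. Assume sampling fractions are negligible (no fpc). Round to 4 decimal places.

SE(x̄_st) ≈ 0.0951

V̂(x̄_st) = Σ W_h² s_h²/n_h, with W_h = N_h/N and N = 2560:
  stratum North: (940/2560)²·2.25²/106 = 0.00643924
  stratum South: (460/2560)²·1.93²/113 = 0.00106432
  stratum East: (80/2560)²·0.96²/15 = 6e-05
  stratum West: (1080/2560)²·1.27²/193 = 0.00148737
V̂(x̄_st) = 0.00905093
SE(x̄_st) = √0.00905093 = 0.0951364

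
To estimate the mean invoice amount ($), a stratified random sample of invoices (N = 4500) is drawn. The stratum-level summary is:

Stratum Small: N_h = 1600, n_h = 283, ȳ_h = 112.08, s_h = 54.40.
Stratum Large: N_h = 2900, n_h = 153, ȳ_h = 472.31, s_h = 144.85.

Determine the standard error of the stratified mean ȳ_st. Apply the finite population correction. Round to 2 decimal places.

SE(ȳ_st) ≈ 7.42

V̂(ȳ_st) = Σ W_h² (1 − n_h/N_h) s_h²/n_h, with W_h = N_h/N and N = 4500:
  stratum Small: (1600/4500)²·(1 − 283/1600)·54.40²/283 = 1.08816
  stratum Large: (2900/4500)²·(1 − 153/2900)·144.85²/153 = 53.9482
V̂(ȳ_st) = 55.0364
SE(ȳ_st) = √55.0364 = 7.41865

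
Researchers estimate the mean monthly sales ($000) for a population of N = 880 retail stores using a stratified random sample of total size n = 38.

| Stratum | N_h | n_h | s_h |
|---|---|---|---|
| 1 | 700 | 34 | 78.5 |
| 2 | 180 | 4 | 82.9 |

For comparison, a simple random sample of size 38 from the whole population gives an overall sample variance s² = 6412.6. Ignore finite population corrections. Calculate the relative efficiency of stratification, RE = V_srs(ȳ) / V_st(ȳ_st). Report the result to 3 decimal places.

V̂(ȳ_st) = Σ W_h² s_h²/n_h, with W_h = N_h/N and N = 880:
  stratum 1: (700/880)²·78.5²/34 = 114.681
  stratum 2: (180/880)²·82.9²/4 = 71.8834
V_st = 186.564
V_srs = s²/n = 6412.6/38 = 168.753
Relative efficiency = V_srs / V_st = 168.753/186.564 = 0.9045

RE ≈ 0.905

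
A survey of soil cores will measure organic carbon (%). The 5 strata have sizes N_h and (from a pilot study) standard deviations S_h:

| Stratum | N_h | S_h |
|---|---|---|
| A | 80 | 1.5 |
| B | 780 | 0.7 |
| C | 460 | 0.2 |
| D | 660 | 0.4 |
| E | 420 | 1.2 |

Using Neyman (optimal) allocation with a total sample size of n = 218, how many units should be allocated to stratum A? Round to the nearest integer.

Neyman allocation: n_h = n · N_h S_h / Σ N_i S_i, with n = 218.
  stratum A: N_h·S_h = 80·1.5 = 120.00
  stratum B: N_h·S_h = 780·0.7 = 546.00
  stratum C: N_h·S_h = 460·0.2 = 92.00
  stratum D: N_h·S_h = 660·0.4 = 264.00
  stratum E: N_h·S_h = 420·1.2 = 504.00
Σ N_h S_h = 1526.00
n for stratum A = 218·120.00/1526.00 = 17.143 → 17

17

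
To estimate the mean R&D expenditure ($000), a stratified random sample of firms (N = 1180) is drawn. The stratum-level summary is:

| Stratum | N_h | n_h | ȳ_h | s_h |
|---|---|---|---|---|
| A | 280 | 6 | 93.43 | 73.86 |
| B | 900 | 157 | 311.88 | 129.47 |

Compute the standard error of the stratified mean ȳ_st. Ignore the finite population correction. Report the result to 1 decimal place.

SE(ȳ_st) ≈ 10.6

V̂(ȳ_st) = Σ W_h² s_h²/n_h, with W_h = N_h/N and N = 1180:
  stratum A: (280/1180)²·73.86²/6 = 51.194
  stratum B: (900/1180)²·129.47²/157 = 62.1097
V̂(ȳ_st) = 113.304
SE(ȳ_st) = √113.304 = 10.6444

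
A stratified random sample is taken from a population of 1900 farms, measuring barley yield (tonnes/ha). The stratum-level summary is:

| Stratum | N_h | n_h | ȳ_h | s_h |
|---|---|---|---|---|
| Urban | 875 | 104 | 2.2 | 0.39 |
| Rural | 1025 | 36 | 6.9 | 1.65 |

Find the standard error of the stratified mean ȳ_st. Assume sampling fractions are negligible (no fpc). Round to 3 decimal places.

V̂(ȳ_st) = Σ W_h² s_h²/n_h, with W_h = N_h/N and N = 1900:
  stratum Urban: (875/1900)²·0.39²/104 = 0.000310174
  stratum Rural: (1025/1900)²·1.65²/36 = 0.0220093
V̂(ȳ_st) = 0.0223195
SE(ȳ_st) = √0.0223195 = 0.149397

SE(ȳ_st) ≈ 0.149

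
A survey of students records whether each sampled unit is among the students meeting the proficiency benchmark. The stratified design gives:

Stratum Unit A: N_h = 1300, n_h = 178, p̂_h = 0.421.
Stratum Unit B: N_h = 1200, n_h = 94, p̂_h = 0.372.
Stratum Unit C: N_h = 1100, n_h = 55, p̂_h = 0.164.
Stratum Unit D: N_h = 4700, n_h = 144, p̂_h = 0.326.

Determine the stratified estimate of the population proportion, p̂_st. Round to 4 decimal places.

N = 8300; stratum weights W_h = N_h/N.
p̂_st = Σ W_h p̂_h = (1300·0.421 + 1200·0.372 + 1100·0.164 + 4700·0.326)/8300 = 0.32606

p̂_st ≈ 0.3261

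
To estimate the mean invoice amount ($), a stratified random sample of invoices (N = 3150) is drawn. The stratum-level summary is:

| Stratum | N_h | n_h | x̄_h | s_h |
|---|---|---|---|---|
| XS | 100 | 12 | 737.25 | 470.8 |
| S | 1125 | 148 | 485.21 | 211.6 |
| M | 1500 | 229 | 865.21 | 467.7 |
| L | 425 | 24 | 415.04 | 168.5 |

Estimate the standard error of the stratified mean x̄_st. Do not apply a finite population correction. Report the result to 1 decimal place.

V̂(x̄_st) = Σ W_h² s_h²/n_h, with W_h = N_h/N and N = 3150:
  stratum XS: (100/3150)²·470.8²/12 = 18.6153
  stratum S: (1125/3150)²·211.6²/148 = 38.5881
  stratum M: (1500/3150)²·467.7²/229 = 216.601
  stratum L: (425/3150)²·168.5²/24 = 21.535
V̂(x̄_st) = 295.34
SE(x̄_st) = √295.34 = 17.1854

SE(x̄_st) ≈ 17.2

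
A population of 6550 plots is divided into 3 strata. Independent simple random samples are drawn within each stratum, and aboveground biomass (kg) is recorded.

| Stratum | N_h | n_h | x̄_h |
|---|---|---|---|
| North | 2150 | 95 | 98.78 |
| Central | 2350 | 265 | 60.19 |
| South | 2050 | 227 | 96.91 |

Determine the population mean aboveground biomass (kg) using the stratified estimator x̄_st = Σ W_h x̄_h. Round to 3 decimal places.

x̄_st ≈ 84.349

N = Σ N_h = 6550. Stratum weights W_h = N_h/N.
x̄_st = (2150·98.78 + 2350·60.19 + 2050·96.91) / 6550 = 84.34947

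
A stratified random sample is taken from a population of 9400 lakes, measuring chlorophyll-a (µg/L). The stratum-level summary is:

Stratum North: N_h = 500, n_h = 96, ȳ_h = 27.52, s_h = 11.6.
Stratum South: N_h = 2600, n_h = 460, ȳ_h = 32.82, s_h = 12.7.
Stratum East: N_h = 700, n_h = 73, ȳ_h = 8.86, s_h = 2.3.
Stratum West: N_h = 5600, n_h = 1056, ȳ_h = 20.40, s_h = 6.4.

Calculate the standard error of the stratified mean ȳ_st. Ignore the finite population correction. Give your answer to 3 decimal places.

V̂(ȳ_st) = Σ W_h² s_h²/n_h, with W_h = N_h/N and N = 9400:
  stratum North: (500/9400)²·11.6²/96 = 0.00396578
  stratum South: (2600/9400)²·12.7²/460 = 0.0268251
  stratum East: (700/9400)²·2.3²/73 = 0.000401859
  stratum West: (5600/9400)²·6.4²/1056 = 0.0137663
V̂(ȳ_st) = 0.044959
SE(ȳ_st) = √0.044959 = 0.212035

SE(ȳ_st) ≈ 0.212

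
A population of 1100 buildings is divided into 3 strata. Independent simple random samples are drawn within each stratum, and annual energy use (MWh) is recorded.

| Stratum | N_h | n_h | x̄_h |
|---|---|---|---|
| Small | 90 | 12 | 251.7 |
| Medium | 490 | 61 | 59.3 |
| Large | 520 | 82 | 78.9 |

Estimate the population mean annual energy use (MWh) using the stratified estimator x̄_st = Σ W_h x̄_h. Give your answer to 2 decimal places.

N = Σ N_h = 1100. Stratum weights W_h = N_h/N.
x̄_st = (90·251.7 + 490·59.3 + 520·78.9) / 1100 = 84.3073

x̄_st ≈ 84.31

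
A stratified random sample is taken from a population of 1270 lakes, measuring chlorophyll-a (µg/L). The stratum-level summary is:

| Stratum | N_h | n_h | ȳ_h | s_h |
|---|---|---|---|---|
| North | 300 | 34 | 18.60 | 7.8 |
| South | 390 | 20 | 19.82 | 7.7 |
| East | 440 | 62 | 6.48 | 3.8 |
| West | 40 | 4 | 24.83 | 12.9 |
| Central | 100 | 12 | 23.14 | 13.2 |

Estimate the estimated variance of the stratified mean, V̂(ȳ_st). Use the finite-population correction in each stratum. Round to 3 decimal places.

V̂(ȳ_st) ≈ 0.494

V̂(ȳ_st) = Σ W_h² (1 − n_h/N_h) s_h²/n_h, with W_h = N_h/N and N = 1270:
  stratum North: (300/1270)²·(1 − 34/300)·7.8²/34 = 0.0885331
  stratum South: (390/1270)²·(1 − 20/390)·7.7²/20 = 0.265222
  stratum East: (440/1270)²·(1 − 62/440)·3.8²/62 = 0.0240167
  stratum West: (40/1270)²·(1 − 4/40)·12.9²/4 = 0.0371428
  stratum Central: (100/1270)²·(1 − 12/100)·13.2²/12 = 0.0792213
V̂(ȳ_st) = 0.494136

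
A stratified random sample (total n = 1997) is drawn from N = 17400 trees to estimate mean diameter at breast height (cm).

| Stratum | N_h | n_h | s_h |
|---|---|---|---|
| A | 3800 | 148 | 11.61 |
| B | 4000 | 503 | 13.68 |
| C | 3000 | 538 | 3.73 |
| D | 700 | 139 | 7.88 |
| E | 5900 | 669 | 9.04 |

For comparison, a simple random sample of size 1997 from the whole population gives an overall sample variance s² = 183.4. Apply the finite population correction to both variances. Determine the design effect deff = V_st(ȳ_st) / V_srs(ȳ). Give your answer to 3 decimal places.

deff ≈ 0.893

V̂(ȳ_st) = Σ W_h² (1 − n_h/N_h) s_h²/n_h, with W_h = N_h/N and N = 17400:
  stratum A: (3800/17400)²·(1 − 148/3800)·11.61²/148 = 0.0417464
  stratum B: (4000/17400)²·(1 − 503/4000)·13.68²/503 = 0.0171894
  stratum C: (3000/17400)²·(1 − 538/3000)·3.73²/538 = 0.000630879
  stratum D: (700/17400)²·(1 − 139/700)·7.88²/139 = 0.000579429
  stratum E: (5900/17400)²·(1 − 669/5900)·9.04²/669 = 0.0124523
V_st = 0.0725984
V_srs = (1 − 1997/17400)·183.4/1997 = 0.0812975
deff = V_st / V_srs = 0.0725984/0.0812975 = 0.8930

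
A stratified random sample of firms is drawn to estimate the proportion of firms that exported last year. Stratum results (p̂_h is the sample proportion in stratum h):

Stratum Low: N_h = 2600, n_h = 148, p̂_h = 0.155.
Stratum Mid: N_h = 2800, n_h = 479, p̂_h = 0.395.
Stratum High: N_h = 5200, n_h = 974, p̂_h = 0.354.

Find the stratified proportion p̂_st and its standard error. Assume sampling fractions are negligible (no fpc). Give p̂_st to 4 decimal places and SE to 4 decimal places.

p̂_st ≈ 0.3160, SE ≈ 0.0120

N = 10600; stratum weights W_h = N_h/N.
p̂_st = Σ W_h p̂_h = (2600·0.155 + 2800·0.395 + 5200·0.354)/10600 = 0.31602
V̂(p̂_st) = Σ W_h² p̂_h(1−p̂_h)/(n_h−1):
  stratum Low: (2600/10600)²·0.155·0.845/147 = 5.36051e-05
  stratum Mid: (2800/10600)²·0.395·0.605/478 = 3.48842e-05
  stratum High: (5200/10600)²·0.354·0.646/973 = 5.65611e-05
V̂(p̂_st) = 0.00014505; SE = √V̂ = 0.0120437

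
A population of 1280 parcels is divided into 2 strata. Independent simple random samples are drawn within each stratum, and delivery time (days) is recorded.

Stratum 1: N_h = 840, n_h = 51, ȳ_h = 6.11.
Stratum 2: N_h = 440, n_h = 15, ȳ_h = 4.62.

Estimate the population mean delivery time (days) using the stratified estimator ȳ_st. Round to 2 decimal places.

N = Σ N_h = 1280. Stratum weights W_h = N_h/N.
ȳ_st = (840·6.11 + 440·4.62) / 1280 = 5.5978

ȳ_st ≈ 5.60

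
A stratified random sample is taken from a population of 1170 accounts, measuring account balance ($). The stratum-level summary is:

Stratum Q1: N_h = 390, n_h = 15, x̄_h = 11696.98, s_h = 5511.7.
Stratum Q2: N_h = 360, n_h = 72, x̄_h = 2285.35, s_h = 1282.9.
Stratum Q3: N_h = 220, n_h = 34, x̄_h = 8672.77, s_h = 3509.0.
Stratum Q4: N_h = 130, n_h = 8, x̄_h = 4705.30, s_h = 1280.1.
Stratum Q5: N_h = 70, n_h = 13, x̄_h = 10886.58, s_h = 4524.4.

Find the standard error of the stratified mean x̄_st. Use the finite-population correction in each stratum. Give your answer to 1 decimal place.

V̂(x̄_st) = Σ W_h² (1 − n_h/N_h) s_h²/n_h, with W_h = N_h/N and N = 1170:
  stratum Q1: (390/1170)²·(1 − 15/390)·5511.7²/15 = 216373
  stratum Q2: (360/1170)²·(1 − 72/360)·1282.9²/72 = 1731.32
  stratum Q3: (220/1170)²·(1 − 34/220)·3509.0²/34 = 10825.6
  stratum Q4: (130/1170)²·(1 − 8/130)·1280.1²/8 = 2373.17
  stratum Q5: (70/1170)²·(1 − 13/70)·4524.4²/13 = 4589.65
V̂(x̄_st) = 235893
SE(x̄_st) = √235893 = 485.688

SE(x̄_st) ≈ 485.7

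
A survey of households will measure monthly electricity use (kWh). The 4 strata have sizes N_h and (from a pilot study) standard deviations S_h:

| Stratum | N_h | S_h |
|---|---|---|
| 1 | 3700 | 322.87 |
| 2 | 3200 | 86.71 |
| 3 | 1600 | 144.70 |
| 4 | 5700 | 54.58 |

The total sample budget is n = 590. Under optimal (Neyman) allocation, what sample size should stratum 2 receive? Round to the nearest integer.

Neyman allocation: n_h = n · N_h S_h / Σ N_i S_i, with n = 590.
  stratum 1: N_h·S_h = 3700·322.87 = 1194619.00
  stratum 2: N_h·S_h = 3200·86.71 = 277472.00
  stratum 3: N_h·S_h = 1600·144.70 = 231520.00
  stratum 4: N_h·S_h = 5700·54.58 = 311106.00
Σ N_h S_h = 2014717.00
n for stratum 2 = 590·277472.00/2014717.00 = 81.256 → 81

81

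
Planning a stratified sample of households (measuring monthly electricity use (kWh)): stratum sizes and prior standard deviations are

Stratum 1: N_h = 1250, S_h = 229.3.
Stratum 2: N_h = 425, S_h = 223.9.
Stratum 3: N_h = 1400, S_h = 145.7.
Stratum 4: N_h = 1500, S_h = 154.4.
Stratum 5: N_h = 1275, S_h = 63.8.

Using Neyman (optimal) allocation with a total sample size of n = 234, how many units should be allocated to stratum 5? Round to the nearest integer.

21

Neyman allocation: n_h = n · N_h S_h / Σ N_i S_i, with n = 234.
  stratum 1: N_h·S_h = 1250·229.3 = 286625.00
  stratum 2: N_h·S_h = 425·223.9 = 95157.50
  stratum 3: N_h·S_h = 1400·145.7 = 203980.00
  stratum 4: N_h·S_h = 1500·154.4 = 231600.00
  stratum 5: N_h·S_h = 1275·63.8 = 81345.00
Σ N_h S_h = 898707.50
n for stratum 5 = 234·81345.00/898707.50 = 21.180 → 21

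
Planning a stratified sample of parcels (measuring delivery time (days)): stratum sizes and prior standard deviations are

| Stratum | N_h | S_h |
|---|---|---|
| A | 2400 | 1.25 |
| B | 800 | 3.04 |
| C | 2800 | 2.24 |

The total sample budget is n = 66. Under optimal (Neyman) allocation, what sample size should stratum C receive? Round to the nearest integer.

Neyman allocation: n_h = n · N_h S_h / Σ N_i S_i, with n = 66.
  stratum A: N_h·S_h = 2400·1.25 = 3000.00
  stratum B: N_h·S_h = 800·3.04 = 2432.00
  stratum C: N_h·S_h = 2800·2.24 = 6272.00
Σ N_h S_h = 11704.00
n for stratum C = 66·6272.00/11704.00 = 35.368 → 35

35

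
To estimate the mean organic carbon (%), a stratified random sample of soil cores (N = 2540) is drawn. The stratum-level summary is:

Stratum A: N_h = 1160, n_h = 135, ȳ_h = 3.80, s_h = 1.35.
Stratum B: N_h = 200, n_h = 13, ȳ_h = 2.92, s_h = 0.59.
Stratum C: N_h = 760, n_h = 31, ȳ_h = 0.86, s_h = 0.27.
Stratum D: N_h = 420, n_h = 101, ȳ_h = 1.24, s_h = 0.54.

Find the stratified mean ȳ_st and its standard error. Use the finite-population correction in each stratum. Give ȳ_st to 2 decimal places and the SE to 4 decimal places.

ȳ_st = Σ W_h ȳ_h = (1160·3.80 + 200·2.92 + 760·0.86 + 420·1.24)/2540 = 2.42772
V̂(ȳ_st) = Σ W_h² (1 − n_h/N_h) s_h²/n_h, with W_h = N_h/N and N = 2540:
  stratum A: (1160/2540)²·(1 − 135/1160)·1.35²/135 = 0.00248799
  stratum B: (200/2540)²·(1 − 13/200)·0.59²/13 = 0.000155226
  stratum C: (760/2540)²·(1 − 31/760)·0.27²/31 = 0.000201948
  stratum D: (420/2540)²·(1 − 101/420)·0.54²/101 = 5.99568e-05
V̂(ȳ_st) = 0.00290512
SE(ȳ_st) = √0.00290512 = 0.0538992

ȳ_st ≈ 2.43, SE ≈ 0.0539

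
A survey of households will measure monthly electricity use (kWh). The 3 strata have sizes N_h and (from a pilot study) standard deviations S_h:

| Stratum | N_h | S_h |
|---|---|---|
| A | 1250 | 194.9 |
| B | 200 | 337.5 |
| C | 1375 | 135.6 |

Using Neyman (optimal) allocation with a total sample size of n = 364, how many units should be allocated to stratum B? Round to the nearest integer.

49

Neyman allocation: n_h = n · N_h S_h / Σ N_i S_i, with n = 364.
  stratum A: N_h·S_h = 1250·194.9 = 243625.00
  stratum B: N_h·S_h = 200·337.5 = 67500.00
  stratum C: N_h·S_h = 1375·135.6 = 186450.00
Σ N_h S_h = 497575.00
n for stratum B = 364·67500.00/497575.00 = 49.379 → 49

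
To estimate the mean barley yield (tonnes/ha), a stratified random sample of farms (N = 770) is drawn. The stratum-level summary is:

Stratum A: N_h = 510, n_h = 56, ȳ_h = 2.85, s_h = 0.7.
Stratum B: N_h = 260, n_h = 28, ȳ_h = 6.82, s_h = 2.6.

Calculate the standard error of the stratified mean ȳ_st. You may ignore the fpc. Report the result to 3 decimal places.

V̂(ȳ_st) = Σ W_h² s_h²/n_h, with W_h = N_h/N and N = 770:
  stratum A: (510/770)²·0.7²/56 = 0.00383855
  stratum B: (260/770)²·2.6²/28 = 0.0275267
V̂(ȳ_st) = 0.0313652
SE(ȳ_st) = √0.0313652 = 0.177102

SE(ȳ_st) ≈ 0.177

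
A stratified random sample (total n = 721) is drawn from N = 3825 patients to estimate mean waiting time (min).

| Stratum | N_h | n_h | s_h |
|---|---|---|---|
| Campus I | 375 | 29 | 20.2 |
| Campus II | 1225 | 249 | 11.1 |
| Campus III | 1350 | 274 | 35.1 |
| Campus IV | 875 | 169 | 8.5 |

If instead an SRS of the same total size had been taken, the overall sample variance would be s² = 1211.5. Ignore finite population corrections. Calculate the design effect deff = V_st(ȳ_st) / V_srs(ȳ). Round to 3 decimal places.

V̂(ȳ_st) = Σ W_h² s_h²/n_h, with W_h = N_h/N and N = 3825:
  stratum Campus I: (375/3825)²·20.2²/29 = 0.13524
  stratum Campus II: (1225/3825)²·11.1²/249 = 0.0507523
  stratum Campus III: (1350/3825)²·35.1²/274 = 0.560104
  stratum Campus IV: (875/3825)²·8.5²/169 = 0.022372
V_st = 0.768468
V_srs = s²/n = 1211.5/721 = 1.68031
deff = V_st / V_srs = 0.768468/1.68031 = 0.4573

deff ≈ 0.457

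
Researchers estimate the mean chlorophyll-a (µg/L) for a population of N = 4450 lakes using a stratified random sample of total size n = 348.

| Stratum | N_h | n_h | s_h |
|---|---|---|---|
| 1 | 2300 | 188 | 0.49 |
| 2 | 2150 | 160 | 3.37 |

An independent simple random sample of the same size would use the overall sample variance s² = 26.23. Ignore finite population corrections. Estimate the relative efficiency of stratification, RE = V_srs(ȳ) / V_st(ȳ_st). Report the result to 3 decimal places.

RE ≈ 4.457

V̂(ȳ_st) = Σ W_h² s_h²/n_h, with W_h = N_h/N and N = 4450:
  stratum 1: (2300/4450)²·0.49²/188 = 0.000341169
  stratum 2: (2150/4450)²·3.37²/160 = 0.016569
V_st = 0.0169102
V_srs = s²/n = 26.23/348 = 0.0753736
Relative efficiency = V_srs / V_st = 0.0753736/0.0169102 = 4.4573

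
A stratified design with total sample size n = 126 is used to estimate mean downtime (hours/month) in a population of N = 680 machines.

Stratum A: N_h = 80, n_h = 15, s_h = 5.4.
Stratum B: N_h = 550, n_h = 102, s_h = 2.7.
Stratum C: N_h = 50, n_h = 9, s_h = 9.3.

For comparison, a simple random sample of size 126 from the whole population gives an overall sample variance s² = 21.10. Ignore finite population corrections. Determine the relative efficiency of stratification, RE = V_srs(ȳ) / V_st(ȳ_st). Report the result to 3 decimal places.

V̂(ȳ_st) = Σ W_h² s_h²/n_h, with W_h = N_h/N and N = 680:
  stratum A: (80/680)²·5.4²/15 = 0.0269066
  stratum B: (550/680)²·2.7²/102 = 0.0467557
  stratum C: (50/680)²·9.3²/9 = 0.0519572
V_st = 0.125619
V_srs = s²/n = 21.10/126 = 0.16746
Relative efficiency = V_srs / V_st = 0.16746/0.125619 = 1.3331

RE ≈ 1.333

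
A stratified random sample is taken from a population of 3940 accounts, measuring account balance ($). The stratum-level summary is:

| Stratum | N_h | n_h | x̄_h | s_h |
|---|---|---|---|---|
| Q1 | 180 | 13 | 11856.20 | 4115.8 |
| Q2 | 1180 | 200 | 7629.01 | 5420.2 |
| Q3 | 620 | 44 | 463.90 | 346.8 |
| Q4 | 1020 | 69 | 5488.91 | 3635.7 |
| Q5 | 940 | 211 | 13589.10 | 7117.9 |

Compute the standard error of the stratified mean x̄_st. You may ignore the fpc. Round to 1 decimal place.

V̂(x̄_st) = Σ W_h² s_h²/n_h, with W_h = N_h/N and N = 3940:
  stratum Q1: (180/3940)²·4115.8²/13 = 2719.68
  stratum Q2: (1180/3940)²·5420.2²/200 = 13175.7
  stratum Q3: (620/3940)²·346.8²/44 = 67.6856
  stratum Q4: (1020/3940)²·3635.7²/69 = 12839.1
  stratum Q5: (940/3940)²·7117.9²/211 = 13667.4
V̂(x̄_st) = 42469.5
SE(x̄_st) = √42469.5 = 206.081

SE(x̄_st) ≈ 206.1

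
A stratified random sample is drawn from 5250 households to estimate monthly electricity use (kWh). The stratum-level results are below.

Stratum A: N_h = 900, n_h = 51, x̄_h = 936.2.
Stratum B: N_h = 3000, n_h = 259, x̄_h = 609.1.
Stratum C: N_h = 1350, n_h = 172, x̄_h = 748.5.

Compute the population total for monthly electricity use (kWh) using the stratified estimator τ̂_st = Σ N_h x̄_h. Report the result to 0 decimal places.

τ̂_st = Σ N_h x̄_h = 900·936.2 + 3000·609.1 + 1350·748.5 = 3680355

τ̂_st ≈ 3680355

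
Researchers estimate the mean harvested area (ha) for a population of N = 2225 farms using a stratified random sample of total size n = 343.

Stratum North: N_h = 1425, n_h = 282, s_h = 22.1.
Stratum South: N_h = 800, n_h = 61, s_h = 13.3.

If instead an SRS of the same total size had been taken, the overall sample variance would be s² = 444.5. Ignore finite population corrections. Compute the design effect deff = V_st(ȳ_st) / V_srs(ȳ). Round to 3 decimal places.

V̂(ȳ_st) = Σ W_h² s_h²/n_h, with W_h = N_h/N and N = 2225:
  stratum North: (1425/2225)²·22.1²/282 = 0.710404
  stratum South: (800/2225)²·13.3²/61 = 0.374881
V_st = 1.08528
V_srs = s²/n = 444.5/343 = 1.29592
deff = V_st / V_srs = 1.08528/1.29592 = 0.8375

deff ≈ 0.837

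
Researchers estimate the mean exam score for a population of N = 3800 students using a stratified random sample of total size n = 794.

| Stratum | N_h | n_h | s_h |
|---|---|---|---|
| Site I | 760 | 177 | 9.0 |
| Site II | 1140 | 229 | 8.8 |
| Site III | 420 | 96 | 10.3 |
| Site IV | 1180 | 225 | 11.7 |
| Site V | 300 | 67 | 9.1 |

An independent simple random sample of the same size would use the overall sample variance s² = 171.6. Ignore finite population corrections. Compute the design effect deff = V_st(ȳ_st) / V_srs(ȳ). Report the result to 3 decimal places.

deff ≈ 0.595

V̂(ȳ_st) = Σ W_h² s_h²/n_h, with W_h = N_h/N and N = 3800:
  stratum Site I: (760/3800)²·9.0²/177 = 0.0183051
  stratum Site II: (1140/3800)²·8.8²/229 = 0.0304349
  stratum Site III: (420/3800)²·10.3²/96 = 0.0135
  stratum Site IV: (1180/3800)²·11.7²/225 = 0.0586659
  stratum Site V: (300/3800)²·9.1²/67 = 0.00770342
V_st = 0.128609
V_srs = s²/n = 171.6/794 = 0.216121
deff = V_st / V_srs = 0.128609/0.216121 = 0.5951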